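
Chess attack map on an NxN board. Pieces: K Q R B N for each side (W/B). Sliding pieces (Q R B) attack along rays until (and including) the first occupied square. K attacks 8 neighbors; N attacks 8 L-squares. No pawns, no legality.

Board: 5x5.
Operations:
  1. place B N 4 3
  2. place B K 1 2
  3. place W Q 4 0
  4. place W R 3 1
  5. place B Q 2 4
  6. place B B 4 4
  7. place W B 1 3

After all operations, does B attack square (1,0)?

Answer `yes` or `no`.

Op 1: place BN@(4,3)
Op 2: place BK@(1,2)
Op 3: place WQ@(4,0)
Op 4: place WR@(3,1)
Op 5: place BQ@(2,4)
Op 6: place BB@(4,4)
Op 7: place WB@(1,3)
Per-piece attacks for B:
  BK@(1,2): attacks (1,3) (1,1) (2,2) (0,2) (2,3) (2,1) (0,3) (0,1)
  BQ@(2,4): attacks (2,3) (2,2) (2,1) (2,0) (3,4) (4,4) (1,4) (0,4) (3,3) (4,2) (1,3) [ray(1,0) blocked at (4,4); ray(-1,-1) blocked at (1,3)]
  BN@(4,3): attacks (2,4) (3,1) (2,2)
  BB@(4,4): attacks (3,3) (2,2) (1,1) (0,0)
B attacks (1,0): no

Answer: no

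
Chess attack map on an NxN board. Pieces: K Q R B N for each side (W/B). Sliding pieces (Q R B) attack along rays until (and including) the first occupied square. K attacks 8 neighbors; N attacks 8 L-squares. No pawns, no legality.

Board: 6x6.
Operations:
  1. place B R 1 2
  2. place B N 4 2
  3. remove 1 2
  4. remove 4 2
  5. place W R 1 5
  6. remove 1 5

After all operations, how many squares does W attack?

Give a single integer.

Op 1: place BR@(1,2)
Op 2: place BN@(4,2)
Op 3: remove (1,2)
Op 4: remove (4,2)
Op 5: place WR@(1,5)
Op 6: remove (1,5)
Per-piece attacks for W:
Union (0 distinct): (none)

Answer: 0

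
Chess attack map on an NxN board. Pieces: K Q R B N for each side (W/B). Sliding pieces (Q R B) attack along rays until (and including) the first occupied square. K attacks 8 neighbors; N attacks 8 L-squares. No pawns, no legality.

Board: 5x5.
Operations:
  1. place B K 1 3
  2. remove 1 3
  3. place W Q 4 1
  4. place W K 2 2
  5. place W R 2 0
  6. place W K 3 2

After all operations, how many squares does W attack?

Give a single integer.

Op 1: place BK@(1,3)
Op 2: remove (1,3)
Op 3: place WQ@(4,1)
Op 4: place WK@(2,2)
Op 5: place WR@(2,0)
Op 6: place WK@(3,2)
Per-piece attacks for W:
  WR@(2,0): attacks (2,1) (2,2) (3,0) (4,0) (1,0) (0,0) [ray(0,1) blocked at (2,2)]
  WK@(2,2): attacks (2,3) (2,1) (3,2) (1,2) (3,3) (3,1) (1,3) (1,1)
  WK@(3,2): attacks (3,3) (3,1) (4,2) (2,2) (4,3) (4,1) (2,3) (2,1)
  WQ@(4,1): attacks (4,2) (4,3) (4,4) (4,0) (3,1) (2,1) (1,1) (0,1) (3,2) (3,0) [ray(-1,1) blocked at (3,2)]
Union (18 distinct): (0,0) (0,1) (1,0) (1,1) (1,2) (1,3) (2,1) (2,2) (2,3) (3,0) (3,1) (3,2) (3,3) (4,0) (4,1) (4,2) (4,3) (4,4)

Answer: 18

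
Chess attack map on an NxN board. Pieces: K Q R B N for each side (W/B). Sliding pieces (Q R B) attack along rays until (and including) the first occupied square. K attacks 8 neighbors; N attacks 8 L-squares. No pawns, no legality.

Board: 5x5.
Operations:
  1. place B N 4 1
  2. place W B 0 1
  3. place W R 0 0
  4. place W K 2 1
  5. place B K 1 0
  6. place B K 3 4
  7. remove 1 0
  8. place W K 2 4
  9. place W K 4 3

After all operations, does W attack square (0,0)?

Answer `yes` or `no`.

Op 1: place BN@(4,1)
Op 2: place WB@(0,1)
Op 3: place WR@(0,0)
Op 4: place WK@(2,1)
Op 5: place BK@(1,0)
Op 6: place BK@(3,4)
Op 7: remove (1,0)
Op 8: place WK@(2,4)
Op 9: place WK@(4,3)
Per-piece attacks for W:
  WR@(0,0): attacks (0,1) (1,0) (2,0) (3,0) (4,0) [ray(0,1) blocked at (0,1)]
  WB@(0,1): attacks (1,2) (2,3) (3,4) (1,0) [ray(1,1) blocked at (3,4)]
  WK@(2,1): attacks (2,2) (2,0) (3,1) (1,1) (3,2) (3,0) (1,2) (1,0)
  WK@(2,4): attacks (2,3) (3,4) (1,4) (3,3) (1,3)
  WK@(4,3): attacks (4,4) (4,2) (3,3) (3,4) (3,2)
W attacks (0,0): no

Answer: no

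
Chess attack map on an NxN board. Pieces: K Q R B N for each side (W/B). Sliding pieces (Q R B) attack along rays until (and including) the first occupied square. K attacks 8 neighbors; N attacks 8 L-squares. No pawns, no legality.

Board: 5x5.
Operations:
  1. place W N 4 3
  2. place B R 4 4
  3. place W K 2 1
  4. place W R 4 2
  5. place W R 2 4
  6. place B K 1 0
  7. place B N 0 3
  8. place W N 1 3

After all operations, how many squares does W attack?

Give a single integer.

Answer: 20

Derivation:
Op 1: place WN@(4,3)
Op 2: place BR@(4,4)
Op 3: place WK@(2,1)
Op 4: place WR@(4,2)
Op 5: place WR@(2,4)
Op 6: place BK@(1,0)
Op 7: place BN@(0,3)
Op 8: place WN@(1,3)
Per-piece attacks for W:
  WN@(1,3): attacks (3,4) (2,1) (3,2) (0,1)
  WK@(2,1): attacks (2,2) (2,0) (3,1) (1,1) (3,2) (3,0) (1,2) (1,0)
  WR@(2,4): attacks (2,3) (2,2) (2,1) (3,4) (4,4) (1,4) (0,4) [ray(0,-1) blocked at (2,1); ray(1,0) blocked at (4,4)]
  WR@(4,2): attacks (4,3) (4,1) (4,0) (3,2) (2,2) (1,2) (0,2) [ray(0,1) blocked at (4,3)]
  WN@(4,3): attacks (2,4) (3,1) (2,2)
Union (20 distinct): (0,1) (0,2) (0,4) (1,0) (1,1) (1,2) (1,4) (2,0) (2,1) (2,2) (2,3) (2,4) (3,0) (3,1) (3,2) (3,4) (4,0) (4,1) (4,3) (4,4)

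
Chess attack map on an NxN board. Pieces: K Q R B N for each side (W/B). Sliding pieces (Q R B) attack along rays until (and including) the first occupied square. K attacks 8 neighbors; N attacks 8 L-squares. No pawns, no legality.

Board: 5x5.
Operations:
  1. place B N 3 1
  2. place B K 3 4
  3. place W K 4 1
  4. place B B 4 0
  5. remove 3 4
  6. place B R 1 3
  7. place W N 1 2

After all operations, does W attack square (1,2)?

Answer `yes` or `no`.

Op 1: place BN@(3,1)
Op 2: place BK@(3,4)
Op 3: place WK@(4,1)
Op 4: place BB@(4,0)
Op 5: remove (3,4)
Op 6: place BR@(1,3)
Op 7: place WN@(1,2)
Per-piece attacks for W:
  WN@(1,2): attacks (2,4) (3,3) (0,4) (2,0) (3,1) (0,0)
  WK@(4,1): attacks (4,2) (4,0) (3,1) (3,2) (3,0)
W attacks (1,2): no

Answer: no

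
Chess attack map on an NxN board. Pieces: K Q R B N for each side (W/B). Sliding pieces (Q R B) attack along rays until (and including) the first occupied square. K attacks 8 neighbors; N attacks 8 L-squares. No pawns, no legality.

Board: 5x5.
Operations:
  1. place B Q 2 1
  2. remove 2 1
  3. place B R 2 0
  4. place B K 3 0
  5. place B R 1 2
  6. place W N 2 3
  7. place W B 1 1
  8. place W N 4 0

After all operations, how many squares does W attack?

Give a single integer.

Answer: 12

Derivation:
Op 1: place BQ@(2,1)
Op 2: remove (2,1)
Op 3: place BR@(2,0)
Op 4: place BK@(3,0)
Op 5: place BR@(1,2)
Op 6: place WN@(2,3)
Op 7: place WB@(1,1)
Op 8: place WN@(4,0)
Per-piece attacks for W:
  WB@(1,1): attacks (2,2) (3,3) (4,4) (2,0) (0,2) (0,0) [ray(1,-1) blocked at (2,0)]
  WN@(2,3): attacks (4,4) (0,4) (3,1) (4,2) (1,1) (0,2)
  WN@(4,0): attacks (3,2) (2,1)
Union (12 distinct): (0,0) (0,2) (0,4) (1,1) (2,0) (2,1) (2,2) (3,1) (3,2) (3,3) (4,2) (4,4)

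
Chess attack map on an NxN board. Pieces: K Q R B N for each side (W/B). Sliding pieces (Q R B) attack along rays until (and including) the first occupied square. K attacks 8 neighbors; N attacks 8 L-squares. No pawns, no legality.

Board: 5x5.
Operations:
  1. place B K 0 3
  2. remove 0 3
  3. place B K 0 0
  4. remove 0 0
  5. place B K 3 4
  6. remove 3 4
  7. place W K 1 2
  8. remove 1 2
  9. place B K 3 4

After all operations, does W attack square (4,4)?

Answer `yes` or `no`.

Op 1: place BK@(0,3)
Op 2: remove (0,3)
Op 3: place BK@(0,0)
Op 4: remove (0,0)
Op 5: place BK@(3,4)
Op 6: remove (3,4)
Op 7: place WK@(1,2)
Op 8: remove (1,2)
Op 9: place BK@(3,4)
Per-piece attacks for W:
W attacks (4,4): no

Answer: no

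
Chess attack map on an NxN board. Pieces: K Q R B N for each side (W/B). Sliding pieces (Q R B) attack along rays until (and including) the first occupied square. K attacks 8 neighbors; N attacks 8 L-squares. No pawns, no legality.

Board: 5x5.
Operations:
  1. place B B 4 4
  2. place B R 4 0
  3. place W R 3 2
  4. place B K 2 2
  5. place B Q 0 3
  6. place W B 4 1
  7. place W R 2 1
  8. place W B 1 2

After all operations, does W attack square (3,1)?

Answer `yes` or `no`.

Answer: yes

Derivation:
Op 1: place BB@(4,4)
Op 2: place BR@(4,0)
Op 3: place WR@(3,2)
Op 4: place BK@(2,2)
Op 5: place BQ@(0,3)
Op 6: place WB@(4,1)
Op 7: place WR@(2,1)
Op 8: place WB@(1,2)
Per-piece attacks for W:
  WB@(1,2): attacks (2,3) (3,4) (2,1) (0,3) (0,1) [ray(1,-1) blocked at (2,1); ray(-1,1) blocked at (0,3)]
  WR@(2,1): attacks (2,2) (2,0) (3,1) (4,1) (1,1) (0,1) [ray(0,1) blocked at (2,2); ray(1,0) blocked at (4,1)]
  WR@(3,2): attacks (3,3) (3,4) (3,1) (3,0) (4,2) (2,2) [ray(-1,0) blocked at (2,2)]
  WB@(4,1): attacks (3,2) (3,0) [ray(-1,1) blocked at (3,2)]
W attacks (3,1): yes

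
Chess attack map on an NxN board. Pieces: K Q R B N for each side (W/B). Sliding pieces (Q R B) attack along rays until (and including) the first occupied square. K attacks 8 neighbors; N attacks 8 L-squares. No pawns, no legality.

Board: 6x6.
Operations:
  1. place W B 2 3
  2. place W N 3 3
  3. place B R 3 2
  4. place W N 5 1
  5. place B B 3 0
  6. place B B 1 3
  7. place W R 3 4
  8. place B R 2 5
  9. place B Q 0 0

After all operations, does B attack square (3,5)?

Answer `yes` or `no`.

Op 1: place WB@(2,3)
Op 2: place WN@(3,3)
Op 3: place BR@(3,2)
Op 4: place WN@(5,1)
Op 5: place BB@(3,0)
Op 6: place BB@(1,3)
Op 7: place WR@(3,4)
Op 8: place BR@(2,5)
Op 9: place BQ@(0,0)
Per-piece attacks for B:
  BQ@(0,0): attacks (0,1) (0,2) (0,3) (0,4) (0,5) (1,0) (2,0) (3,0) (1,1) (2,2) (3,3) [ray(1,0) blocked at (3,0); ray(1,1) blocked at (3,3)]
  BB@(1,3): attacks (2,4) (3,5) (2,2) (3,1) (4,0) (0,4) (0,2)
  BR@(2,5): attacks (2,4) (2,3) (3,5) (4,5) (5,5) (1,5) (0,5) [ray(0,-1) blocked at (2,3)]
  BB@(3,0): attacks (4,1) (5,2) (2,1) (1,2) (0,3)
  BR@(3,2): attacks (3,3) (3,1) (3,0) (4,2) (5,2) (2,2) (1,2) (0,2) [ray(0,1) blocked at (3,3); ray(0,-1) blocked at (3,0)]
B attacks (3,5): yes

Answer: yes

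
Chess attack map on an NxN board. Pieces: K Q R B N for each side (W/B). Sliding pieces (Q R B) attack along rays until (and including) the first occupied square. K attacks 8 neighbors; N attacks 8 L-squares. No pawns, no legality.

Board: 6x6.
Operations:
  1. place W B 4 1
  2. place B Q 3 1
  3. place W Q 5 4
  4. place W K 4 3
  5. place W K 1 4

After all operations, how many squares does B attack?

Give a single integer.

Answer: 16

Derivation:
Op 1: place WB@(4,1)
Op 2: place BQ@(3,1)
Op 3: place WQ@(5,4)
Op 4: place WK@(4,3)
Op 5: place WK@(1,4)
Per-piece attacks for B:
  BQ@(3,1): attacks (3,2) (3,3) (3,4) (3,5) (3,0) (4,1) (2,1) (1,1) (0,1) (4,2) (5,3) (4,0) (2,2) (1,3) (0,4) (2,0) [ray(1,0) blocked at (4,1)]
Union (16 distinct): (0,1) (0,4) (1,1) (1,3) (2,0) (2,1) (2,2) (3,0) (3,2) (3,3) (3,4) (3,5) (4,0) (4,1) (4,2) (5,3)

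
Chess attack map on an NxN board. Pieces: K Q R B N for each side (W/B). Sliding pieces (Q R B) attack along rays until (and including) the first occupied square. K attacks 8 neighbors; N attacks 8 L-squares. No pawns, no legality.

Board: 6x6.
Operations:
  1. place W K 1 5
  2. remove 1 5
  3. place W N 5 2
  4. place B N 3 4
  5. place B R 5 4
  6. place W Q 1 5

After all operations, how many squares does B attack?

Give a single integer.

Answer: 9

Derivation:
Op 1: place WK@(1,5)
Op 2: remove (1,5)
Op 3: place WN@(5,2)
Op 4: place BN@(3,4)
Op 5: place BR@(5,4)
Op 6: place WQ@(1,5)
Per-piece attacks for B:
  BN@(3,4): attacks (5,5) (1,5) (4,2) (5,3) (2,2) (1,3)
  BR@(5,4): attacks (5,5) (5,3) (5,2) (4,4) (3,4) [ray(0,-1) blocked at (5,2); ray(-1,0) blocked at (3,4)]
Union (9 distinct): (1,3) (1,5) (2,2) (3,4) (4,2) (4,4) (5,2) (5,3) (5,5)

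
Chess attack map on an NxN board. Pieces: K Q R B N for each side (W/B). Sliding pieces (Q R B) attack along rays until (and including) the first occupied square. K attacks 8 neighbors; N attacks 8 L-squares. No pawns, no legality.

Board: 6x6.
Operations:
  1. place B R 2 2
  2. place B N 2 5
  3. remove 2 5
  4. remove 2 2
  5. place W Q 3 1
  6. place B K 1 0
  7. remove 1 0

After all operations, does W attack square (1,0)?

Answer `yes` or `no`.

Op 1: place BR@(2,2)
Op 2: place BN@(2,5)
Op 3: remove (2,5)
Op 4: remove (2,2)
Op 5: place WQ@(3,1)
Op 6: place BK@(1,0)
Op 7: remove (1,0)
Per-piece attacks for W:
  WQ@(3,1): attacks (3,2) (3,3) (3,4) (3,5) (3,0) (4,1) (5,1) (2,1) (1,1) (0,1) (4,2) (5,3) (4,0) (2,2) (1,3) (0,4) (2,0)
W attacks (1,0): no

Answer: no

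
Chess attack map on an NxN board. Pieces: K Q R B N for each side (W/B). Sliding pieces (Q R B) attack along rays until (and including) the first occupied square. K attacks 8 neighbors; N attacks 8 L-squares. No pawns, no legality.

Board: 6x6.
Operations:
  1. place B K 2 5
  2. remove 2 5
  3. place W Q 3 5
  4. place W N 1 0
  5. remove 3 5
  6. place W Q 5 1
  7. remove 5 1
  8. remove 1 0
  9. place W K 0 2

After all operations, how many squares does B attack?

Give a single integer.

Op 1: place BK@(2,5)
Op 2: remove (2,5)
Op 3: place WQ@(3,5)
Op 4: place WN@(1,0)
Op 5: remove (3,5)
Op 6: place WQ@(5,1)
Op 7: remove (5,1)
Op 8: remove (1,0)
Op 9: place WK@(0,2)
Per-piece attacks for B:
Union (0 distinct): (none)

Answer: 0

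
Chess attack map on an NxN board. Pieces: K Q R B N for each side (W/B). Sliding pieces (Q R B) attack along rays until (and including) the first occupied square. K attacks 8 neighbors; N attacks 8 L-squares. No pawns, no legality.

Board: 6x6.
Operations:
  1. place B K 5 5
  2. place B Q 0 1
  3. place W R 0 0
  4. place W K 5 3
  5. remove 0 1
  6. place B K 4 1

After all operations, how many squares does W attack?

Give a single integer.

Op 1: place BK@(5,5)
Op 2: place BQ@(0,1)
Op 3: place WR@(0,0)
Op 4: place WK@(5,3)
Op 5: remove (0,1)
Op 6: place BK@(4,1)
Per-piece attacks for W:
  WR@(0,0): attacks (0,1) (0,2) (0,3) (0,4) (0,5) (1,0) (2,0) (3,0) (4,0) (5,0)
  WK@(5,3): attacks (5,4) (5,2) (4,3) (4,4) (4,2)
Union (15 distinct): (0,1) (0,2) (0,3) (0,4) (0,5) (1,0) (2,0) (3,0) (4,0) (4,2) (4,3) (4,4) (5,0) (5,2) (5,4)

Answer: 15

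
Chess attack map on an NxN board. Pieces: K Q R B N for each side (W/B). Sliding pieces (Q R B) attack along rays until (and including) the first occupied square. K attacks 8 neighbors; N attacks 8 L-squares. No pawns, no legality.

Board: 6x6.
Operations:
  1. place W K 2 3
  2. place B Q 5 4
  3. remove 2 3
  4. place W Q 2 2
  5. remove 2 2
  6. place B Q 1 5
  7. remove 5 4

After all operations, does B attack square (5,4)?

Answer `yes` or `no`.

Op 1: place WK@(2,3)
Op 2: place BQ@(5,4)
Op 3: remove (2,3)
Op 4: place WQ@(2,2)
Op 5: remove (2,2)
Op 6: place BQ@(1,5)
Op 7: remove (5,4)
Per-piece attacks for B:
  BQ@(1,5): attacks (1,4) (1,3) (1,2) (1,1) (1,0) (2,5) (3,5) (4,5) (5,5) (0,5) (2,4) (3,3) (4,2) (5,1) (0,4)
B attacks (5,4): no

Answer: no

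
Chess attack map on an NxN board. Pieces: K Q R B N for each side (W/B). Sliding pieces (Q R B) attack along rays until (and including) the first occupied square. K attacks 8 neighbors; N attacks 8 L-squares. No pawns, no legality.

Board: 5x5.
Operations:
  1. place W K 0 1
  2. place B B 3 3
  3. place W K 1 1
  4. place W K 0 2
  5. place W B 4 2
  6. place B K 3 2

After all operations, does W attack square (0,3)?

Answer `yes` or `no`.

Op 1: place WK@(0,1)
Op 2: place BB@(3,3)
Op 3: place WK@(1,1)
Op 4: place WK@(0,2)
Op 5: place WB@(4,2)
Op 6: place BK@(3,2)
Per-piece attacks for W:
  WK@(0,1): attacks (0,2) (0,0) (1,1) (1,2) (1,0)
  WK@(0,2): attacks (0,3) (0,1) (1,2) (1,3) (1,1)
  WK@(1,1): attacks (1,2) (1,0) (2,1) (0,1) (2,2) (2,0) (0,2) (0,0)
  WB@(4,2): attacks (3,3) (3,1) (2,0) [ray(-1,1) blocked at (3,3)]
W attacks (0,3): yes

Answer: yes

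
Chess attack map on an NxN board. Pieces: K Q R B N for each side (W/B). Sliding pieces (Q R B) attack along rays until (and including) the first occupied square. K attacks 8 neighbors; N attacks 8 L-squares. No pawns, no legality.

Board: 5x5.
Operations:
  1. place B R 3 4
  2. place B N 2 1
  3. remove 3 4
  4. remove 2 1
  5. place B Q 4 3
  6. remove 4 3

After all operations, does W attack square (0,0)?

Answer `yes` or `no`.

Op 1: place BR@(3,4)
Op 2: place BN@(2,1)
Op 3: remove (3,4)
Op 4: remove (2,1)
Op 5: place BQ@(4,3)
Op 6: remove (4,3)
Per-piece attacks for W:
W attacks (0,0): no

Answer: no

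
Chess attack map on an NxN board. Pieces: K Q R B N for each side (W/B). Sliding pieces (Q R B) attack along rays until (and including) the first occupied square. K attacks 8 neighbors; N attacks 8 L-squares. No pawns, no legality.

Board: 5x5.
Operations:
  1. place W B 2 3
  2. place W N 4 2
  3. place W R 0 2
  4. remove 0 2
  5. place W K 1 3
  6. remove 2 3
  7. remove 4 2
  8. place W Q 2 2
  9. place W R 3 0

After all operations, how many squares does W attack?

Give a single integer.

Op 1: place WB@(2,3)
Op 2: place WN@(4,2)
Op 3: place WR@(0,2)
Op 4: remove (0,2)
Op 5: place WK@(1,3)
Op 6: remove (2,3)
Op 7: remove (4,2)
Op 8: place WQ@(2,2)
Op 9: place WR@(3,0)
Per-piece attacks for W:
  WK@(1,3): attacks (1,4) (1,2) (2,3) (0,3) (2,4) (2,2) (0,4) (0,2)
  WQ@(2,2): attacks (2,3) (2,4) (2,1) (2,0) (3,2) (4,2) (1,2) (0,2) (3,3) (4,4) (3,1) (4,0) (1,3) (1,1) (0,0) [ray(-1,1) blocked at (1,3)]
  WR@(3,0): attacks (3,1) (3,2) (3,3) (3,4) (4,0) (2,0) (1,0) (0,0)
Union (21 distinct): (0,0) (0,2) (0,3) (0,4) (1,0) (1,1) (1,2) (1,3) (1,4) (2,0) (2,1) (2,2) (2,3) (2,4) (3,1) (3,2) (3,3) (3,4) (4,0) (4,2) (4,4)

Answer: 21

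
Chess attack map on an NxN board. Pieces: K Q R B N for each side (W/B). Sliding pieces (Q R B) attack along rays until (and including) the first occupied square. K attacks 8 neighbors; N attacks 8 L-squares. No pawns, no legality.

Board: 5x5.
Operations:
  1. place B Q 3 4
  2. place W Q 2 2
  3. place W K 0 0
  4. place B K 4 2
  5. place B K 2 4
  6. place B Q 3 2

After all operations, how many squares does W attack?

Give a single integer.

Op 1: place BQ@(3,4)
Op 2: place WQ@(2,2)
Op 3: place WK@(0,0)
Op 4: place BK@(4,2)
Op 5: place BK@(2,4)
Op 6: place BQ@(3,2)
Per-piece attacks for W:
  WK@(0,0): attacks (0,1) (1,0) (1,1)
  WQ@(2,2): attacks (2,3) (2,4) (2,1) (2,0) (3,2) (1,2) (0,2) (3,3) (4,4) (3,1) (4,0) (1,3) (0,4) (1,1) (0,0) [ray(0,1) blocked at (2,4); ray(1,0) blocked at (3,2); ray(-1,-1) blocked at (0,0)]
Union (17 distinct): (0,0) (0,1) (0,2) (0,4) (1,0) (1,1) (1,2) (1,3) (2,0) (2,1) (2,3) (2,4) (3,1) (3,2) (3,3) (4,0) (4,4)

Answer: 17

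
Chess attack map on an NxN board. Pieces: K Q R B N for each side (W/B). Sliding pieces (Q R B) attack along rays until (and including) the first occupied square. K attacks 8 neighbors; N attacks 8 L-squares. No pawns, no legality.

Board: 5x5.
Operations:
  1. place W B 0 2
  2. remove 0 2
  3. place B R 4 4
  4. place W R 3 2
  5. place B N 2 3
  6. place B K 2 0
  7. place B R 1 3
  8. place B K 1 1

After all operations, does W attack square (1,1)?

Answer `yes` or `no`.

Answer: no

Derivation:
Op 1: place WB@(0,2)
Op 2: remove (0,2)
Op 3: place BR@(4,4)
Op 4: place WR@(3,2)
Op 5: place BN@(2,3)
Op 6: place BK@(2,0)
Op 7: place BR@(1,3)
Op 8: place BK@(1,1)
Per-piece attacks for W:
  WR@(3,2): attacks (3,3) (3,4) (3,1) (3,0) (4,2) (2,2) (1,2) (0,2)
W attacks (1,1): no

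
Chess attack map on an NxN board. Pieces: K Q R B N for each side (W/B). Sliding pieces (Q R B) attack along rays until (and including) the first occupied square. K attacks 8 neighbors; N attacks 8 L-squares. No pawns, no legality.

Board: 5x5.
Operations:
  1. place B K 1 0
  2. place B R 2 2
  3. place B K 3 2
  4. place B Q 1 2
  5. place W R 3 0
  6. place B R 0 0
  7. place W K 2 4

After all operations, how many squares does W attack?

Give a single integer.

Op 1: place BK@(1,0)
Op 2: place BR@(2,2)
Op 3: place BK@(3,2)
Op 4: place BQ@(1,2)
Op 5: place WR@(3,0)
Op 6: place BR@(0,0)
Op 7: place WK@(2,4)
Per-piece attacks for W:
  WK@(2,4): attacks (2,3) (3,4) (1,4) (3,3) (1,3)
  WR@(3,0): attacks (3,1) (3,2) (4,0) (2,0) (1,0) [ray(0,1) blocked at (3,2); ray(-1,0) blocked at (1,0)]
Union (10 distinct): (1,0) (1,3) (1,4) (2,0) (2,3) (3,1) (3,2) (3,3) (3,4) (4,0)

Answer: 10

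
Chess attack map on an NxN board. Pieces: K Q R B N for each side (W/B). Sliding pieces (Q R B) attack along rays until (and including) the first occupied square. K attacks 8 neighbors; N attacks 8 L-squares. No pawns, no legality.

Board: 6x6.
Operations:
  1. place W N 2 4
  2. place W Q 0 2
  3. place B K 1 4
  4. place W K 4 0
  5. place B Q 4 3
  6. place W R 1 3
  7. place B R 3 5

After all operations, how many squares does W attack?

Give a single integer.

Op 1: place WN@(2,4)
Op 2: place WQ@(0,2)
Op 3: place BK@(1,4)
Op 4: place WK@(4,0)
Op 5: place BQ@(4,3)
Op 6: place WR@(1,3)
Op 7: place BR@(3,5)
Per-piece attacks for W:
  WQ@(0,2): attacks (0,3) (0,4) (0,5) (0,1) (0,0) (1,2) (2,2) (3,2) (4,2) (5,2) (1,3) (1,1) (2,0) [ray(1,1) blocked at (1,3)]
  WR@(1,3): attacks (1,4) (1,2) (1,1) (1,0) (2,3) (3,3) (4,3) (0,3) [ray(0,1) blocked at (1,4); ray(1,0) blocked at (4,3)]
  WN@(2,4): attacks (4,5) (0,5) (3,2) (4,3) (1,2) (0,3)
  WK@(4,0): attacks (4,1) (5,0) (3,0) (5,1) (3,1)
Union (24 distinct): (0,0) (0,1) (0,3) (0,4) (0,5) (1,0) (1,1) (1,2) (1,3) (1,4) (2,0) (2,2) (2,3) (3,0) (3,1) (3,2) (3,3) (4,1) (4,2) (4,3) (4,5) (5,0) (5,1) (5,2)

Answer: 24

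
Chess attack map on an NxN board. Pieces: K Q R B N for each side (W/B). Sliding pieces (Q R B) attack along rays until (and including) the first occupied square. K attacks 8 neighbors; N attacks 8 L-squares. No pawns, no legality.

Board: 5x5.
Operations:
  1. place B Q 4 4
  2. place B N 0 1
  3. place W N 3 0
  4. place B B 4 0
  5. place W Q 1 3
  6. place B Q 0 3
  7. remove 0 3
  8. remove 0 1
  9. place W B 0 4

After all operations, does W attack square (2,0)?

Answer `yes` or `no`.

Answer: no

Derivation:
Op 1: place BQ@(4,4)
Op 2: place BN@(0,1)
Op 3: place WN@(3,0)
Op 4: place BB@(4,0)
Op 5: place WQ@(1,3)
Op 6: place BQ@(0,3)
Op 7: remove (0,3)
Op 8: remove (0,1)
Op 9: place WB@(0,4)
Per-piece attacks for W:
  WB@(0,4): attacks (1,3) [ray(1,-1) blocked at (1,3)]
  WQ@(1,3): attacks (1,4) (1,2) (1,1) (1,0) (2,3) (3,3) (4,3) (0,3) (2,4) (2,2) (3,1) (4,0) (0,4) (0,2) [ray(1,-1) blocked at (4,0); ray(-1,1) blocked at (0,4)]
  WN@(3,0): attacks (4,2) (2,2) (1,1)
W attacks (2,0): no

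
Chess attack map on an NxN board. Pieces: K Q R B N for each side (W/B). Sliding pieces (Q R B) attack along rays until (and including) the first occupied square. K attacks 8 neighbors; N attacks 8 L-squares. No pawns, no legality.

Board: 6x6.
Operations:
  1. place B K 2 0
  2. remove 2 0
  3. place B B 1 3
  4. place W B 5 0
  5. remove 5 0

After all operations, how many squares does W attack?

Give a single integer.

Answer: 0

Derivation:
Op 1: place BK@(2,0)
Op 2: remove (2,0)
Op 3: place BB@(1,3)
Op 4: place WB@(5,0)
Op 5: remove (5,0)
Per-piece attacks for W:
Union (0 distinct): (none)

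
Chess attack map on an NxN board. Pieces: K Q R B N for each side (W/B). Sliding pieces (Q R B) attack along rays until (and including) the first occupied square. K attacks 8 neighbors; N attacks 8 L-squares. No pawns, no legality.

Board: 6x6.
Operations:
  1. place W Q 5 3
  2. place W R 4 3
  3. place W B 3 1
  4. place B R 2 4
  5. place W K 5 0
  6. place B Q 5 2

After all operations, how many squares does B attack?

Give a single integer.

Answer: 20

Derivation:
Op 1: place WQ@(5,3)
Op 2: place WR@(4,3)
Op 3: place WB@(3,1)
Op 4: place BR@(2,4)
Op 5: place WK@(5,0)
Op 6: place BQ@(5,2)
Per-piece attacks for B:
  BR@(2,4): attacks (2,5) (2,3) (2,2) (2,1) (2,0) (3,4) (4,4) (5,4) (1,4) (0,4)
  BQ@(5,2): attacks (5,3) (5,1) (5,0) (4,2) (3,2) (2,2) (1,2) (0,2) (4,3) (4,1) (3,0) [ray(0,1) blocked at (5,3); ray(0,-1) blocked at (5,0); ray(-1,1) blocked at (4,3)]
Union (20 distinct): (0,2) (0,4) (1,2) (1,4) (2,0) (2,1) (2,2) (2,3) (2,5) (3,0) (3,2) (3,4) (4,1) (4,2) (4,3) (4,4) (5,0) (5,1) (5,3) (5,4)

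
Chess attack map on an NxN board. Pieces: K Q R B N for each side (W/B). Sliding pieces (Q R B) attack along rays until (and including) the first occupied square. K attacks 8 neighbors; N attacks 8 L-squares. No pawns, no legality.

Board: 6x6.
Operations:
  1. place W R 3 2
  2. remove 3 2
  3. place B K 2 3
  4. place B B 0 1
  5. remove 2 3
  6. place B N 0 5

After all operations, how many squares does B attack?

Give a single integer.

Answer: 7

Derivation:
Op 1: place WR@(3,2)
Op 2: remove (3,2)
Op 3: place BK@(2,3)
Op 4: place BB@(0,1)
Op 5: remove (2,3)
Op 6: place BN@(0,5)
Per-piece attacks for B:
  BB@(0,1): attacks (1,2) (2,3) (3,4) (4,5) (1,0)
  BN@(0,5): attacks (1,3) (2,4)
Union (7 distinct): (1,0) (1,2) (1,3) (2,3) (2,4) (3,4) (4,5)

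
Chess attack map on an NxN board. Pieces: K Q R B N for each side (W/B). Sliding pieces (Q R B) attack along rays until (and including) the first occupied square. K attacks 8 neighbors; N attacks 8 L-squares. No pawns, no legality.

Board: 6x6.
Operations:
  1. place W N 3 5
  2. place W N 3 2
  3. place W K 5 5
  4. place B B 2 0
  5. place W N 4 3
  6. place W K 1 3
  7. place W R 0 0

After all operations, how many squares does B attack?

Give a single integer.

Op 1: place WN@(3,5)
Op 2: place WN@(3,2)
Op 3: place WK@(5,5)
Op 4: place BB@(2,0)
Op 5: place WN@(4,3)
Op 6: place WK@(1,3)
Op 7: place WR@(0,0)
Per-piece attacks for B:
  BB@(2,0): attacks (3,1) (4,2) (5,3) (1,1) (0,2)
Union (5 distinct): (0,2) (1,1) (3,1) (4,2) (5,3)

Answer: 5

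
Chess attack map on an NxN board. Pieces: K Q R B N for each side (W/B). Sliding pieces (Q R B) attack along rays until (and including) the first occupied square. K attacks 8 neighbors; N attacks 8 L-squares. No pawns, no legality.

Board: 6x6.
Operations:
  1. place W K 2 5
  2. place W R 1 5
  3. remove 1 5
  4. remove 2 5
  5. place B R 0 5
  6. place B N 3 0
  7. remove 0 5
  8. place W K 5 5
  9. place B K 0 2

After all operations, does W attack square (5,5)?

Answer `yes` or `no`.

Op 1: place WK@(2,5)
Op 2: place WR@(1,5)
Op 3: remove (1,5)
Op 4: remove (2,5)
Op 5: place BR@(0,5)
Op 6: place BN@(3,0)
Op 7: remove (0,5)
Op 8: place WK@(5,5)
Op 9: place BK@(0,2)
Per-piece attacks for W:
  WK@(5,5): attacks (5,4) (4,5) (4,4)
W attacks (5,5): no

Answer: no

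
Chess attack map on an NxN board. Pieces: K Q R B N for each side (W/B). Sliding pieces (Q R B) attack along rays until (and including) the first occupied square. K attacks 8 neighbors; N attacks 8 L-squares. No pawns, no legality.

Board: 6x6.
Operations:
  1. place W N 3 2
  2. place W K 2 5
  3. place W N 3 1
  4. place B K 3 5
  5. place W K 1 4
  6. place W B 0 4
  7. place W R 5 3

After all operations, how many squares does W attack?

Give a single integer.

Op 1: place WN@(3,2)
Op 2: place WK@(2,5)
Op 3: place WN@(3,1)
Op 4: place BK@(3,5)
Op 5: place WK@(1,4)
Op 6: place WB@(0,4)
Op 7: place WR@(5,3)
Per-piece attacks for W:
  WB@(0,4): attacks (1,5) (1,3) (2,2) (3,1) [ray(1,-1) blocked at (3,1)]
  WK@(1,4): attacks (1,5) (1,3) (2,4) (0,4) (2,5) (2,3) (0,5) (0,3)
  WK@(2,5): attacks (2,4) (3,5) (1,5) (3,4) (1,4)
  WN@(3,1): attacks (4,3) (5,2) (2,3) (1,2) (5,0) (1,0)
  WN@(3,2): attacks (4,4) (5,3) (2,4) (1,3) (4,0) (5,1) (2,0) (1,1)
  WR@(5,3): attacks (5,4) (5,5) (5,2) (5,1) (5,0) (4,3) (3,3) (2,3) (1,3) (0,3)
Union (27 distinct): (0,3) (0,4) (0,5) (1,0) (1,1) (1,2) (1,3) (1,4) (1,5) (2,0) (2,2) (2,3) (2,4) (2,5) (3,1) (3,3) (3,4) (3,5) (4,0) (4,3) (4,4) (5,0) (5,1) (5,2) (5,3) (5,4) (5,5)

Answer: 27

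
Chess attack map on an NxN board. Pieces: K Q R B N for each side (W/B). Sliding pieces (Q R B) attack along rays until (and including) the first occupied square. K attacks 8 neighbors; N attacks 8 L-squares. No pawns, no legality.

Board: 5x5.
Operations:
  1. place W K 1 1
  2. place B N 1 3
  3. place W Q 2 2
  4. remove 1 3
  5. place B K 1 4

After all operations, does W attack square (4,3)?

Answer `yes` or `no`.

Answer: no

Derivation:
Op 1: place WK@(1,1)
Op 2: place BN@(1,3)
Op 3: place WQ@(2,2)
Op 4: remove (1,3)
Op 5: place BK@(1,4)
Per-piece attacks for W:
  WK@(1,1): attacks (1,2) (1,0) (2,1) (0,1) (2,2) (2,0) (0,2) (0,0)
  WQ@(2,2): attacks (2,3) (2,4) (2,1) (2,0) (3,2) (4,2) (1,2) (0,2) (3,3) (4,4) (3,1) (4,0) (1,3) (0,4) (1,1) [ray(-1,-1) blocked at (1,1)]
W attacks (4,3): no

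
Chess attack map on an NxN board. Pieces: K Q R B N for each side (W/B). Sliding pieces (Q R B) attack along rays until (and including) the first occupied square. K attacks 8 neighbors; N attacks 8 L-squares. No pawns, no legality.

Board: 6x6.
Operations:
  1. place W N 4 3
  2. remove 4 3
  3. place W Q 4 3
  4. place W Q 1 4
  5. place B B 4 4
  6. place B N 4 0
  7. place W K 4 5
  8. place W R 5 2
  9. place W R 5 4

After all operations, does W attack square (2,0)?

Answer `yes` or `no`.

Answer: no

Derivation:
Op 1: place WN@(4,3)
Op 2: remove (4,3)
Op 3: place WQ@(4,3)
Op 4: place WQ@(1,4)
Op 5: place BB@(4,4)
Op 6: place BN@(4,0)
Op 7: place WK@(4,5)
Op 8: place WR@(5,2)
Op 9: place WR@(5,4)
Per-piece attacks for W:
  WQ@(1,4): attacks (1,5) (1,3) (1,2) (1,1) (1,0) (2,4) (3,4) (4,4) (0,4) (2,5) (2,3) (3,2) (4,1) (5,0) (0,5) (0,3) [ray(1,0) blocked at (4,4)]
  WQ@(4,3): attacks (4,4) (4,2) (4,1) (4,0) (5,3) (3,3) (2,3) (1,3) (0,3) (5,4) (5,2) (3,4) (2,5) (3,2) (2,1) (1,0) [ray(0,1) blocked at (4,4); ray(0,-1) blocked at (4,0); ray(1,1) blocked at (5,4); ray(1,-1) blocked at (5,2)]
  WK@(4,5): attacks (4,4) (5,5) (3,5) (5,4) (3,4)
  WR@(5,2): attacks (5,3) (5,4) (5,1) (5,0) (4,2) (3,2) (2,2) (1,2) (0,2) [ray(0,1) blocked at (5,4)]
  WR@(5,4): attacks (5,5) (5,3) (5,2) (4,4) [ray(0,-1) blocked at (5,2); ray(-1,0) blocked at (4,4)]
W attacks (2,0): no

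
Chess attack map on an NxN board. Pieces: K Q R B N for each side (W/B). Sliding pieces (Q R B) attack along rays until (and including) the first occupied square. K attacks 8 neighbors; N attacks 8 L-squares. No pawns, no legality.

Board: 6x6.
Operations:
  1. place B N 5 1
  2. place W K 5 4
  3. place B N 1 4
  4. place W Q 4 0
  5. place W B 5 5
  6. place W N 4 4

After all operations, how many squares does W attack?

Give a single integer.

Op 1: place BN@(5,1)
Op 2: place WK@(5,4)
Op 3: place BN@(1,4)
Op 4: place WQ@(4,0)
Op 5: place WB@(5,5)
Op 6: place WN@(4,4)
Per-piece attacks for W:
  WQ@(4,0): attacks (4,1) (4,2) (4,3) (4,4) (5,0) (3,0) (2,0) (1,0) (0,0) (5,1) (3,1) (2,2) (1,3) (0,4) [ray(0,1) blocked at (4,4); ray(1,1) blocked at (5,1)]
  WN@(4,4): attacks (2,5) (5,2) (3,2) (2,3)
  WK@(5,4): attacks (5,5) (5,3) (4,4) (4,5) (4,3)
  WB@(5,5): attacks (4,4) [ray(-1,-1) blocked at (4,4)]
Union (21 distinct): (0,0) (0,4) (1,0) (1,3) (2,0) (2,2) (2,3) (2,5) (3,0) (3,1) (3,2) (4,1) (4,2) (4,3) (4,4) (4,5) (5,0) (5,1) (5,2) (5,3) (5,5)

Answer: 21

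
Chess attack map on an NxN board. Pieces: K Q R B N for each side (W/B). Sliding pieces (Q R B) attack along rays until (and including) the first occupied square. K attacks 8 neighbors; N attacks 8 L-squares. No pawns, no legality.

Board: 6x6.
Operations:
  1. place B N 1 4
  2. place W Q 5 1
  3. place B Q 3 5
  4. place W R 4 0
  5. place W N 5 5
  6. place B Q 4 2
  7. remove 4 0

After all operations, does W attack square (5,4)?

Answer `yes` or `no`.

Answer: yes

Derivation:
Op 1: place BN@(1,4)
Op 2: place WQ@(5,1)
Op 3: place BQ@(3,5)
Op 4: place WR@(4,0)
Op 5: place WN@(5,5)
Op 6: place BQ@(4,2)
Op 7: remove (4,0)
Per-piece attacks for W:
  WQ@(5,1): attacks (5,2) (5,3) (5,4) (5,5) (5,0) (4,1) (3,1) (2,1) (1,1) (0,1) (4,2) (4,0) [ray(0,1) blocked at (5,5); ray(-1,1) blocked at (4,2)]
  WN@(5,5): attacks (4,3) (3,4)
W attacks (5,4): yes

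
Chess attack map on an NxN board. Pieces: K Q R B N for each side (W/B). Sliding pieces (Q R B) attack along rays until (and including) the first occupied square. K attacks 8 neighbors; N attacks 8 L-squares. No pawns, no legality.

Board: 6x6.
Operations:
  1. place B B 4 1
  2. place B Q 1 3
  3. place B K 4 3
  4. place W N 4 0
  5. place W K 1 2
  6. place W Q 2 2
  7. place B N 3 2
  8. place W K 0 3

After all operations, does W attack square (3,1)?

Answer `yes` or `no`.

Op 1: place BB@(4,1)
Op 2: place BQ@(1,3)
Op 3: place BK@(4,3)
Op 4: place WN@(4,0)
Op 5: place WK@(1,2)
Op 6: place WQ@(2,2)
Op 7: place BN@(3,2)
Op 8: place WK@(0,3)
Per-piece attacks for W:
  WK@(0,3): attacks (0,4) (0,2) (1,3) (1,4) (1,2)
  WK@(1,2): attacks (1,3) (1,1) (2,2) (0,2) (2,3) (2,1) (0,3) (0,1)
  WQ@(2,2): attacks (2,3) (2,4) (2,5) (2,1) (2,0) (3,2) (1,2) (3,3) (4,4) (5,5) (3,1) (4,0) (1,3) (1,1) (0,0) [ray(1,0) blocked at (3,2); ray(-1,0) blocked at (1,2); ray(1,-1) blocked at (4,0); ray(-1,1) blocked at (1,3)]
  WN@(4,0): attacks (5,2) (3,2) (2,1)
W attacks (3,1): yes

Answer: yes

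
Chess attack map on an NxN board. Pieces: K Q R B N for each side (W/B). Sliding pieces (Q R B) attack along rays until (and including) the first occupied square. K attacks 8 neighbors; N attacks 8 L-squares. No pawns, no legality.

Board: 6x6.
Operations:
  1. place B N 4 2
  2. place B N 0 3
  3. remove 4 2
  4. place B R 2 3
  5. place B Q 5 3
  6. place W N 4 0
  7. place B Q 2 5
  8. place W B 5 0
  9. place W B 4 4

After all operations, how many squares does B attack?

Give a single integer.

Answer: 26

Derivation:
Op 1: place BN@(4,2)
Op 2: place BN@(0,3)
Op 3: remove (4,2)
Op 4: place BR@(2,3)
Op 5: place BQ@(5,3)
Op 6: place WN@(4,0)
Op 7: place BQ@(2,5)
Op 8: place WB@(5,0)
Op 9: place WB@(4,4)
Per-piece attacks for B:
  BN@(0,3): attacks (1,5) (2,4) (1,1) (2,2)
  BR@(2,3): attacks (2,4) (2,5) (2,2) (2,1) (2,0) (3,3) (4,3) (5,3) (1,3) (0,3) [ray(0,1) blocked at (2,5); ray(1,0) blocked at (5,3); ray(-1,0) blocked at (0,3)]
  BQ@(2,5): attacks (2,4) (2,3) (3,5) (4,5) (5,5) (1,5) (0,5) (3,4) (4,3) (5,2) (1,4) (0,3) [ray(0,-1) blocked at (2,3); ray(-1,-1) blocked at (0,3)]
  BQ@(5,3): attacks (5,4) (5,5) (5,2) (5,1) (5,0) (4,3) (3,3) (2,3) (4,4) (4,2) (3,1) (2,0) [ray(0,-1) blocked at (5,0); ray(-1,0) blocked at (2,3); ray(-1,1) blocked at (4,4)]
Union (26 distinct): (0,3) (0,5) (1,1) (1,3) (1,4) (1,5) (2,0) (2,1) (2,2) (2,3) (2,4) (2,5) (3,1) (3,3) (3,4) (3,5) (4,2) (4,3) (4,4) (4,5) (5,0) (5,1) (5,2) (5,3) (5,4) (5,5)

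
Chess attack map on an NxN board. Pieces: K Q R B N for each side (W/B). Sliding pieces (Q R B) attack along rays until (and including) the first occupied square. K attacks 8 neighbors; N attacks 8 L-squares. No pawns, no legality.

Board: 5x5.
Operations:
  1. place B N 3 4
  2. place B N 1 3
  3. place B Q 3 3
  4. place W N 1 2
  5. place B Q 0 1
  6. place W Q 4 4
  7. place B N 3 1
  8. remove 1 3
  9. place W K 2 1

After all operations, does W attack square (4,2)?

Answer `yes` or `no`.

Answer: yes

Derivation:
Op 1: place BN@(3,4)
Op 2: place BN@(1,3)
Op 3: place BQ@(3,3)
Op 4: place WN@(1,2)
Op 5: place BQ@(0,1)
Op 6: place WQ@(4,4)
Op 7: place BN@(3,1)
Op 8: remove (1,3)
Op 9: place WK@(2,1)
Per-piece attacks for W:
  WN@(1,2): attacks (2,4) (3,3) (0,4) (2,0) (3,1) (0,0)
  WK@(2,1): attacks (2,2) (2,0) (3,1) (1,1) (3,2) (3,0) (1,2) (1,0)
  WQ@(4,4): attacks (4,3) (4,2) (4,1) (4,0) (3,4) (3,3) [ray(-1,0) blocked at (3,4); ray(-1,-1) blocked at (3,3)]
W attacks (4,2): yes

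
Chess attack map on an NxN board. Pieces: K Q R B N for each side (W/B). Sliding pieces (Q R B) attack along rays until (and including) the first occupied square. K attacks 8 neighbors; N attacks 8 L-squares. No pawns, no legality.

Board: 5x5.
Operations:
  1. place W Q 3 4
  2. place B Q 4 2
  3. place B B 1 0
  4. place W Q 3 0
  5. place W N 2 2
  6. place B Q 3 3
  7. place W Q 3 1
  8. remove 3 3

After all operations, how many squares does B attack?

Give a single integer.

Answer: 11

Derivation:
Op 1: place WQ@(3,4)
Op 2: place BQ@(4,2)
Op 3: place BB@(1,0)
Op 4: place WQ@(3,0)
Op 5: place WN@(2,2)
Op 6: place BQ@(3,3)
Op 7: place WQ@(3,1)
Op 8: remove (3,3)
Per-piece attacks for B:
  BB@(1,0): attacks (2,1) (3,2) (4,3) (0,1)
  BQ@(4,2): attacks (4,3) (4,4) (4,1) (4,0) (3,2) (2,2) (3,3) (2,4) (3,1) [ray(-1,0) blocked at (2,2); ray(-1,-1) blocked at (3,1)]
Union (11 distinct): (0,1) (2,1) (2,2) (2,4) (3,1) (3,2) (3,3) (4,0) (4,1) (4,3) (4,4)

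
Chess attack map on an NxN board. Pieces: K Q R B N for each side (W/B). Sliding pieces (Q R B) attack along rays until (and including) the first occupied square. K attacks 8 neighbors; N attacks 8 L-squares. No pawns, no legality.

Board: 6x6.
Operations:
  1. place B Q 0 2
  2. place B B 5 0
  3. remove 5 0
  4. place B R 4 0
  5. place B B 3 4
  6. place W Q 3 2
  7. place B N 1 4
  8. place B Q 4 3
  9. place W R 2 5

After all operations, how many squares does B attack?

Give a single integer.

Op 1: place BQ@(0,2)
Op 2: place BB@(5,0)
Op 3: remove (5,0)
Op 4: place BR@(4,0)
Op 5: place BB@(3,4)
Op 6: place WQ@(3,2)
Op 7: place BN@(1,4)
Op 8: place BQ@(4,3)
Op 9: place WR@(2,5)
Per-piece attacks for B:
  BQ@(0,2): attacks (0,3) (0,4) (0,5) (0,1) (0,0) (1,2) (2,2) (3,2) (1,3) (2,4) (3,5) (1,1) (2,0) [ray(1,0) blocked at (3,2)]
  BN@(1,4): attacks (3,5) (2,2) (3,3) (0,2)
  BB@(3,4): attacks (4,5) (4,3) (2,5) (2,3) (1,2) (0,1) [ray(1,-1) blocked at (4,3); ray(-1,1) blocked at (2,5)]
  BR@(4,0): attacks (4,1) (4,2) (4,3) (5,0) (3,0) (2,0) (1,0) (0,0) [ray(0,1) blocked at (4,3)]
  BQ@(4,3): attacks (4,4) (4,5) (4,2) (4,1) (4,0) (5,3) (3,3) (2,3) (1,3) (0,3) (5,4) (5,2) (3,4) (3,2) [ray(0,-1) blocked at (4,0); ray(-1,1) blocked at (3,4); ray(-1,-1) blocked at (3,2)]
Union (30 distinct): (0,0) (0,1) (0,2) (0,3) (0,4) (0,5) (1,0) (1,1) (1,2) (1,3) (2,0) (2,2) (2,3) (2,4) (2,5) (3,0) (3,2) (3,3) (3,4) (3,5) (4,0) (4,1) (4,2) (4,3) (4,4) (4,5) (5,0) (5,2) (5,3) (5,4)

Answer: 30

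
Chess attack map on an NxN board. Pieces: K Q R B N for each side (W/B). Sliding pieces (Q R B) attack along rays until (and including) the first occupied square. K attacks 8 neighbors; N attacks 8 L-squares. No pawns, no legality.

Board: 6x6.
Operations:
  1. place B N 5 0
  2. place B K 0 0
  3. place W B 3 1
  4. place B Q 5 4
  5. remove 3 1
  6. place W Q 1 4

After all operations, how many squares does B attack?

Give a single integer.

Answer: 18

Derivation:
Op 1: place BN@(5,0)
Op 2: place BK@(0,0)
Op 3: place WB@(3,1)
Op 4: place BQ@(5,4)
Op 5: remove (3,1)
Op 6: place WQ@(1,4)
Per-piece attacks for B:
  BK@(0,0): attacks (0,1) (1,0) (1,1)
  BN@(5,0): attacks (4,2) (3,1)
  BQ@(5,4): attacks (5,5) (5,3) (5,2) (5,1) (5,0) (4,4) (3,4) (2,4) (1,4) (4,5) (4,3) (3,2) (2,1) (1,0) [ray(0,-1) blocked at (5,0); ray(-1,0) blocked at (1,4)]
Union (18 distinct): (0,1) (1,0) (1,1) (1,4) (2,1) (2,4) (3,1) (3,2) (3,4) (4,2) (4,3) (4,4) (4,5) (5,0) (5,1) (5,2) (5,3) (5,5)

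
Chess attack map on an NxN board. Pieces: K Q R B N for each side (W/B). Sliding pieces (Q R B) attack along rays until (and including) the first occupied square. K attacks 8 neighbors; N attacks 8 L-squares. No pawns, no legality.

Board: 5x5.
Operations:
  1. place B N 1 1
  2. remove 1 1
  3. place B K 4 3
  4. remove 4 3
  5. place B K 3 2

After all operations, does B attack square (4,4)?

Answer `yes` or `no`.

Answer: no

Derivation:
Op 1: place BN@(1,1)
Op 2: remove (1,1)
Op 3: place BK@(4,3)
Op 4: remove (4,3)
Op 5: place BK@(3,2)
Per-piece attacks for B:
  BK@(3,2): attacks (3,3) (3,1) (4,2) (2,2) (4,3) (4,1) (2,3) (2,1)
B attacks (4,4): no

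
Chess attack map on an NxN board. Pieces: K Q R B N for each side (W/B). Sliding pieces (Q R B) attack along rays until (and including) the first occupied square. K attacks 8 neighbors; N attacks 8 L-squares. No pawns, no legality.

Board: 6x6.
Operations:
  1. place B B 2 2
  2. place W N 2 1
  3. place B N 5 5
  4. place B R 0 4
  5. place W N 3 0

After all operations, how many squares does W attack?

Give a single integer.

Op 1: place BB@(2,2)
Op 2: place WN@(2,1)
Op 3: place BN@(5,5)
Op 4: place BR@(0,4)
Op 5: place WN@(3,0)
Per-piece attacks for W:
  WN@(2,1): attacks (3,3) (4,2) (1,3) (0,2) (4,0) (0,0)
  WN@(3,0): attacks (4,2) (5,1) (2,2) (1,1)
Union (9 distinct): (0,0) (0,2) (1,1) (1,3) (2,2) (3,3) (4,0) (4,2) (5,1)

Answer: 9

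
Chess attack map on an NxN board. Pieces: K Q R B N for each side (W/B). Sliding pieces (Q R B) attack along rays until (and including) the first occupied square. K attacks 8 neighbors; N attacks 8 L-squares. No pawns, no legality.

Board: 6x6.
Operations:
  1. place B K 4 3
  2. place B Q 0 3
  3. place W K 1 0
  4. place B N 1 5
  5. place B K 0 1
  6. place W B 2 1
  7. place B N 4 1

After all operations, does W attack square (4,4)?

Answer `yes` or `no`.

Answer: no

Derivation:
Op 1: place BK@(4,3)
Op 2: place BQ@(0,3)
Op 3: place WK@(1,0)
Op 4: place BN@(1,5)
Op 5: place BK@(0,1)
Op 6: place WB@(2,1)
Op 7: place BN@(4,1)
Per-piece attacks for W:
  WK@(1,0): attacks (1,1) (2,0) (0,0) (2,1) (0,1)
  WB@(2,1): attacks (3,2) (4,3) (3,0) (1,2) (0,3) (1,0) [ray(1,1) blocked at (4,3); ray(-1,1) blocked at (0,3); ray(-1,-1) blocked at (1,0)]
W attacks (4,4): no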